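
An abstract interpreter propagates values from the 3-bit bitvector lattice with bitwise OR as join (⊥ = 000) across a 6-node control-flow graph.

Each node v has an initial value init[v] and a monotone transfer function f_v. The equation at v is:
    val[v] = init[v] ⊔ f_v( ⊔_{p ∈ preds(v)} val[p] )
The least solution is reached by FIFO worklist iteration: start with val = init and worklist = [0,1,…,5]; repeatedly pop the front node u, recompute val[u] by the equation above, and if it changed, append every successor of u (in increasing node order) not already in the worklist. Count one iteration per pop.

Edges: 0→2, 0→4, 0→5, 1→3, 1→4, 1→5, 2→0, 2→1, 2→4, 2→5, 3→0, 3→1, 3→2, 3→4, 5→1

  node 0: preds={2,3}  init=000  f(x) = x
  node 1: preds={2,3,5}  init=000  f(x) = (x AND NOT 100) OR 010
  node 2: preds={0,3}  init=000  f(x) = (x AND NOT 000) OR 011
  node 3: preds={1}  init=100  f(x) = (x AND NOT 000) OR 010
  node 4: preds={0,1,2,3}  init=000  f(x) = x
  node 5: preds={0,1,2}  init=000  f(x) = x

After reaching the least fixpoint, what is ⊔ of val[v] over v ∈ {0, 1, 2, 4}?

Trace (16 dequeues):
  [1] u=0 | in 100 | out 100 | prev 000 | push {}
  [2] u=1 | in 100 | out 010 | prev 000 | push {}
  [3] u=2 | in 100 | out 111 | prev 000 | push {0,1}
  [4] u=3 | in 010 | out 110 | prev 100 | push {2}
  [5] u=4 | in 111 | out 111 | prev 000 | push {}
  [6] u=5 | in 111 | out 111 | prev 000 | push {}
  [7] u=0 | in 111 | out 111 | prev 100 | push {4,5}
  [8] u=1 | in 111 | out 011 | prev 010 | push {3}
  [9] u=2 | in 111 | out 111 | ==
  [10] u=4 | in 111 | out 111 | ==
  [11] u=5 | in 111 | out 111 | ==
  [12] u=3 | in 011 | out 111 | prev 110 | push {0,1,2,4}
  [13] u=0 | in 111 | out 111 | ==
  [14] u=1 | in 111 | out 011 | ==
  [15] u=2 | in 111 | out 111 | ==
  [16] u=4 | in 111 | out 111 | ==

Converged values:
  [0] 111
  [1] 011
  [2] 111
  [3] 111
  [4] 111
  [5] 111

111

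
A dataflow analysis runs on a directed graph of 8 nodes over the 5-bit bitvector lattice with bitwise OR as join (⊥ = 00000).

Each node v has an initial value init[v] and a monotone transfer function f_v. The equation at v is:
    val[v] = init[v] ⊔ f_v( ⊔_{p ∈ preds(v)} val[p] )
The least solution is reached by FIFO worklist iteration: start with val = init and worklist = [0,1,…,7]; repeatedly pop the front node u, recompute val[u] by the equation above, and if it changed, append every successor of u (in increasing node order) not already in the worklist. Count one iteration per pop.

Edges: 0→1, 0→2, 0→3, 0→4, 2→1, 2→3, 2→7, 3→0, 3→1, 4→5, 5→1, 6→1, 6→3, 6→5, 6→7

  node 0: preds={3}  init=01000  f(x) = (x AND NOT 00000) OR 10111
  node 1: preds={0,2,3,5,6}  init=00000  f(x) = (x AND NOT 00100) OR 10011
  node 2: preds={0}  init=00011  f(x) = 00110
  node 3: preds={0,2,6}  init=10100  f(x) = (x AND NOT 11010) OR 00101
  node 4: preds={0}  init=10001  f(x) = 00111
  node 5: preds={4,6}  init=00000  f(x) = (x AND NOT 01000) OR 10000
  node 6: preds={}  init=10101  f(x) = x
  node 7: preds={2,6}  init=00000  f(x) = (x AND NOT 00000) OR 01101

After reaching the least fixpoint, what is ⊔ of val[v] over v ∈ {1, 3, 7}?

Trace (10 dequeues):
  [1] u=0 | in 10100 | out 11111 | prev 01000 | push {}
  [2] u=1 | in 11111 | out 11011 | prev 00000 | push {}
  [3] u=2 | in 11111 | out 00111 | prev 00011 | push {1}
  [4] u=3 | in 11111 | out 10101 | prev 10100 | push {0}
  [5] u=4 | in 11111 | out 10111 | prev 10001 | push {}
  [6] u=5 | in 10111 | out 10111 | prev 00000 | push {}
  [7] u=6 | in 00000 | out 10101 | ==
  [8] u=7 | in 10111 | out 11111 | prev 00000 | push {}
  [9] u=1 | in 11111 | out 11011 | ==
  [10] u=0 | in 10101 | out 11111 | ==

Converged values:
  [0] 11111
  [1] 11011
  [2] 00111
  [3] 10101
  [4] 10111
  [5] 10111
  [6] 10101
  [7] 11111

11111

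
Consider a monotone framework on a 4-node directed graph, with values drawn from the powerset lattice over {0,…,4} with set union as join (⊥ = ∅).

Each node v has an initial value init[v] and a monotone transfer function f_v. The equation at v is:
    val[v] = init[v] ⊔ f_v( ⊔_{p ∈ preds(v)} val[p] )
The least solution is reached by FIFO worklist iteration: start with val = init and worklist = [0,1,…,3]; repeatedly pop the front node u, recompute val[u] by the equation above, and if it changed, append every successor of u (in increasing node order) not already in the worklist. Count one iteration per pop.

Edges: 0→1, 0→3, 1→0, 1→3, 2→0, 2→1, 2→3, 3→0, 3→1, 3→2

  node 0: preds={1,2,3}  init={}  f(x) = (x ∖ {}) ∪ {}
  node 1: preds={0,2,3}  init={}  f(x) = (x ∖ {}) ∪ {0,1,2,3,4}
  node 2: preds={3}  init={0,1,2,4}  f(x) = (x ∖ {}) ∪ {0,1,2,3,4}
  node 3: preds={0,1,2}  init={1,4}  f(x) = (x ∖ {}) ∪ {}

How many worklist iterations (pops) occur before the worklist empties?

8

Trace (8 dequeues):
  [1] u=0 | in {0,1,2,4} | out {0,1,2,4} | prev {} | push {}
  [2] u=1 | in {0,1,2,4} | out {0,1,2,3,4} | prev {} | push {0}
  [3] u=2 | in {1,4} | out {0,1,2,3,4} | prev {0,1,2,4} | push {1}
  [4] u=3 | in {0,1,2,3,4} | out {0,1,2,3,4} | prev {1,4} | push {2}
  [5] u=0 | in {0,1,2,3,4} | out {0,1,2,3,4} | prev {0,1,2,4} | push {3}
  [6] u=1 | in {0,1,2,3,4} | out {0,1,2,3,4} | ==
  [7] u=2 | in {0,1,2,3,4} | out {0,1,2,3,4} | ==
  [8] u=3 | in {0,1,2,3,4} | out {0,1,2,3,4} | ==

Converged values:
  [0] {0,1,2,3,4}
  [1] {0,1,2,3,4}
  [2] {0,1,2,3,4}
  [3] {0,1,2,3,4}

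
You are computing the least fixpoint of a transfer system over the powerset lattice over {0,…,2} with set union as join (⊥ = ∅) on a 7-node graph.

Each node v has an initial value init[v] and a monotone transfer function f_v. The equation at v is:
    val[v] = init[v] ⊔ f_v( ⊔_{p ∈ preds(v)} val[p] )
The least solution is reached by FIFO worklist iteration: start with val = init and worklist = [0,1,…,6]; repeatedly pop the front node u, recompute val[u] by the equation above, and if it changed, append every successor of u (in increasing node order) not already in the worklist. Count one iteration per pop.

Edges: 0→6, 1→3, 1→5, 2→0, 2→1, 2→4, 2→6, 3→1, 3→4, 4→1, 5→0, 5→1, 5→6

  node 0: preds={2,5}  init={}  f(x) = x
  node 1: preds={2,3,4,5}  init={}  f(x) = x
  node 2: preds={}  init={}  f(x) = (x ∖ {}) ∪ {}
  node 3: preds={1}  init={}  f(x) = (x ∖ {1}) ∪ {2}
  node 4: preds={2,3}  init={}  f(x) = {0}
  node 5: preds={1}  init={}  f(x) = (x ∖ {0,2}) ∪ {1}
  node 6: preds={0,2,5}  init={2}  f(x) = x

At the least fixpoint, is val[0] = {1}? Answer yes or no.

Worklist (14 pops):
  #1 pop 0: in={} → {} (no change)
  #2 pop 1: in={} → {} (no change)
  #3 pop 2: in={} → {} (no change)
  #4 pop 3: in={} → {2} (was {}); enqueue [1]
  #5 pop 4: in={2} → {0} (was {}); enqueue []
  #6 pop 5: in={} → {1} (was {}); enqueue [0]
  #7 pop 6: in={1} → {1,2} (was {2}); enqueue []
  #8 pop 1: in={0,1,2} → {0,1,2} (was {}); enqueue [3,5]
  #9 pop 0: in={1} → {1} (was {}); enqueue [6]
  #10 pop 3: in={0,1,2} → {0,2} (was {2}); enqueue [1,4]
  #11 pop 5: in={0,1,2} → {1} (no change)
  #12 pop 6: in={1} → {1,2} (no change)
  #13 pop 1: in={0,1,2} → {0,1,2} (no change)
  #14 pop 4: in={0,2} → {0} (no change)

Fixpoint:
  val[0] = {1}
  val[1] = {0,1,2}
  val[2] = {}
  val[3] = {0,2}
  val[4] = {0}
  val[5] = {1}
  val[6] = {1,2}

yes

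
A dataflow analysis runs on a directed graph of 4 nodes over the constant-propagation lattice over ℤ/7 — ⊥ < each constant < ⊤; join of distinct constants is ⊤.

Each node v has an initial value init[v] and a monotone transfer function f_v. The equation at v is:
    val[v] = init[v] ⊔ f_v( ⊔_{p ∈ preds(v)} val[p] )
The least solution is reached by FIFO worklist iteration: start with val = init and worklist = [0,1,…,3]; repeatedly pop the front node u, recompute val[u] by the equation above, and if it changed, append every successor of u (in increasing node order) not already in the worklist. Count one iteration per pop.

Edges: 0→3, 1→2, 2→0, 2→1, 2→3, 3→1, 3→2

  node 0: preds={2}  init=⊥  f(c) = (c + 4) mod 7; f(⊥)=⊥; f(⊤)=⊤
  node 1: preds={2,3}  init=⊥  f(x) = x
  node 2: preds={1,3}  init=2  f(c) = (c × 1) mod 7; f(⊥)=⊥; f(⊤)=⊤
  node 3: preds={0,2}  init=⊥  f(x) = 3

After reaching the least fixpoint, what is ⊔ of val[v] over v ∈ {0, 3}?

⊤

Trace (9 dequeues):
  [1] u=0 | in 2 | out 6 | prev ⊥ | push {}
  [2] u=1 | in 2 | out 2 | prev ⊥ | push {}
  [3] u=2 | in 2 | out 2 | ==
  [4] u=3 | in ⊤ | out 3 | prev ⊥ | push {1,2}
  [5] u=1 | in ⊤ | out ⊤ | prev 2 | push {}
  [6] u=2 | in ⊤ | out ⊤ | prev 2 | push {0,1,3}
  [7] u=0 | in ⊤ | out ⊤ | prev 6 | push {}
  [8] u=1 | in ⊤ | out ⊤ | ==
  [9] u=3 | in ⊤ | out 3 | ==

Converged values:
  [0] ⊤
  [1] ⊤
  [2] ⊤
  [3] 3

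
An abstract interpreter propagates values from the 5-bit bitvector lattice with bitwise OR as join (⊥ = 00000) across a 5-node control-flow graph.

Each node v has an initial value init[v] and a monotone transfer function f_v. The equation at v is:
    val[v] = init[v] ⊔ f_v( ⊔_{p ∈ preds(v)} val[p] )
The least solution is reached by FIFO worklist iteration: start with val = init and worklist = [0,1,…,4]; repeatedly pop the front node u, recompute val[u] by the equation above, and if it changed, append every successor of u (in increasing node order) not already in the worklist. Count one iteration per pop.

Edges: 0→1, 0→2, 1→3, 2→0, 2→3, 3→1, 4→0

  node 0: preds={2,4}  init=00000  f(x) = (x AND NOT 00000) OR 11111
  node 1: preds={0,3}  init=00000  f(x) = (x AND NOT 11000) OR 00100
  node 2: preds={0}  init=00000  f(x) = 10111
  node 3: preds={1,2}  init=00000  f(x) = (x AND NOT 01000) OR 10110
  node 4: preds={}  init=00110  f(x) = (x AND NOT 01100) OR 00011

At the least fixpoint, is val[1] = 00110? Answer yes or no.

no

Worklist (7 pops):
  #1 pop 0: in=00110 → 11111 (was 00000); enqueue []
  #2 pop 1: in=11111 → 00111 (was 00000); enqueue []
  #3 pop 2: in=11111 → 10111 (was 00000); enqueue [0]
  #4 pop 3: in=10111 → 10111 (was 00000); enqueue [1]
  #5 pop 4: in=00000 → 00111 (was 00110); enqueue []
  #6 pop 0: in=10111 → 11111 (no change)
  #7 pop 1: in=11111 → 00111 (no change)

Fixpoint:
  val[0] = 11111
  val[1] = 00111
  val[2] = 10111
  val[3] = 10111
  val[4] = 00111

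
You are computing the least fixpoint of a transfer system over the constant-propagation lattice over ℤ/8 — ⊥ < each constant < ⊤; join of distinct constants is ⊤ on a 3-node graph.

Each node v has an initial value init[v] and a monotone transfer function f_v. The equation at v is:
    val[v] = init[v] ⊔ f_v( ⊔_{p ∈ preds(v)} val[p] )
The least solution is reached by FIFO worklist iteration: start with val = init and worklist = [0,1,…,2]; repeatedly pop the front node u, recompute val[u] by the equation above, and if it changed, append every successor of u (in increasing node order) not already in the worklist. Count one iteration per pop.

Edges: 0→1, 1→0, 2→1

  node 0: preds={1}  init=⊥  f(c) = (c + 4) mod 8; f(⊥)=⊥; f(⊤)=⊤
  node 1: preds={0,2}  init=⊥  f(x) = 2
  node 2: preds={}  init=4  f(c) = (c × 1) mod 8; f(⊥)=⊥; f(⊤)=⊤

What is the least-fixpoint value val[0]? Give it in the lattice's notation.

Trace (5 dequeues):
  [1] u=0 | in ⊥ | out ⊥ | ==
  [2] u=1 | in 4 | out 2 | prev ⊥ | push {0}
  [3] u=2 | in ⊥ | out 4 | ==
  [4] u=0 | in 2 | out 6 | prev ⊥ | push {1}
  [5] u=1 | in ⊤ | out 2 | ==

Converged values:
  [0] 6
  [1] 2
  [2] 4

6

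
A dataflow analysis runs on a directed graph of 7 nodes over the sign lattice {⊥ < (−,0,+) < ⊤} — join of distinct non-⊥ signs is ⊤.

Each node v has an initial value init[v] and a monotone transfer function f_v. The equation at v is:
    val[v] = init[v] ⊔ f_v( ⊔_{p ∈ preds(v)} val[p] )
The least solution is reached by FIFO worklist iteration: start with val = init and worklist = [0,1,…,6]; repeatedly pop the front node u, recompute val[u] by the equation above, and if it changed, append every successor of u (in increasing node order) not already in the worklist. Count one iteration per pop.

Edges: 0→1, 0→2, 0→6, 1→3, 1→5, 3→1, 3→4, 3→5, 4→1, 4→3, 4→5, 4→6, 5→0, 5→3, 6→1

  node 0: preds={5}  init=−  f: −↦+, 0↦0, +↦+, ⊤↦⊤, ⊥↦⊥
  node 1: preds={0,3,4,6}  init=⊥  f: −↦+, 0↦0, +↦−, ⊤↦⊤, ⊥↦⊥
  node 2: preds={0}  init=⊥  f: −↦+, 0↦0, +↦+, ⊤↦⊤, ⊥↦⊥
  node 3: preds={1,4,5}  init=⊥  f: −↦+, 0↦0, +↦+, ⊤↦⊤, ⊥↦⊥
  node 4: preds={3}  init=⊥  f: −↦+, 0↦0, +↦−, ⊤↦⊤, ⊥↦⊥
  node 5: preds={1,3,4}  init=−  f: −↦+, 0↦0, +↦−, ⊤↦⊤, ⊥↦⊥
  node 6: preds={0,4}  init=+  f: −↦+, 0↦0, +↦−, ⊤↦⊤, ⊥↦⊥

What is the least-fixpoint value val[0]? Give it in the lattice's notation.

⊤

Trace (10 dequeues):
  [1] u=0 | in − | out ⊤ | prev − | push {}
  [2] u=1 | in ⊤ | out ⊤ | prev ⊥ | push {}
  [3] u=2 | in ⊤ | out ⊤ | prev ⊥ | push {}
  [4] u=3 | in ⊤ | out ⊤ | prev ⊥ | push {1}
  [5] u=4 | in ⊤ | out ⊤ | prev ⊥ | push {3}
  [6] u=5 | in ⊤ | out ⊤ | prev − | push {0}
  [7] u=6 | in ⊤ | out ⊤ | prev + | push {}
  [8] u=1 | in ⊤ | out ⊤ | ==
  [9] u=3 | in ⊤ | out ⊤ | ==
  [10] u=0 | in ⊤ | out ⊤ | ==

Converged values:
  [0] ⊤
  [1] ⊤
  [2] ⊤
  [3] ⊤
  [4] ⊤
  [5] ⊤
  [6] ⊤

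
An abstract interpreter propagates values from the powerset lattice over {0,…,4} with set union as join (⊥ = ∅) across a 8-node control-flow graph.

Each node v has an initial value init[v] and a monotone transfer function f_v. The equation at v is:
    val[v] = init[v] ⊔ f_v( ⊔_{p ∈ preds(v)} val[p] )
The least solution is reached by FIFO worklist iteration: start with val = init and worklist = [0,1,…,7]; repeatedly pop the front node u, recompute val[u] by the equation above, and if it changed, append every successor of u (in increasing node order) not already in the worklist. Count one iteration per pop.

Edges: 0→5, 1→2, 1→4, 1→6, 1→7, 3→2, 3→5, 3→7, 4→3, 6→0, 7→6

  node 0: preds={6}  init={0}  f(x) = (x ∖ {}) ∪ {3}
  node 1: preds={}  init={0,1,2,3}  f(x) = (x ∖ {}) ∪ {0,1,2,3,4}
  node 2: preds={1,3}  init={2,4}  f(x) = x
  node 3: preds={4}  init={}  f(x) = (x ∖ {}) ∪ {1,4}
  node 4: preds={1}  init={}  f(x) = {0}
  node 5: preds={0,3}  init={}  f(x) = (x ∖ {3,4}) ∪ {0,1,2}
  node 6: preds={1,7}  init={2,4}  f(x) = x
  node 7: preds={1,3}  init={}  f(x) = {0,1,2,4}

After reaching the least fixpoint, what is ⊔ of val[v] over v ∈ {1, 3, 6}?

Iteration log — 15 steps:
  step 1. node 0  ⊔preds={2,4}  new={0,2,3,4}  old={0}  +wl: 
  step 2. node 1  ⊔preds={}  new={0,1,2,3,4}  old={0,1,2,3}  +wl: 
  step 3. node 2  ⊔preds={0,1,2,3,4}  new={0,1,2,3,4}  old={2,4}  +wl: 
  step 4. node 3  ⊔preds={}  new={1,4}  old={}  +wl: 2
  step 5. node 4  ⊔preds={0,1,2,3,4}  new={0}  old={}  +wl: 3
  step 6. node 5  ⊔preds={0,1,2,3,4}  new={0,1,2}  old={}  +wl: 
  step 7. node 6  ⊔preds={0,1,2,3,4}  new={0,1,2,3,4}  old={2,4}  +wl: 0
  step 8. node 7  ⊔preds={0,1,2,3,4}  new={0,1,2,4}  old={}  +wl: 6
  step 9. node 2  ⊔preds={0,1,2,3,4}  new={0,1,2,3,4}  stable
  step 10. node 3  ⊔preds={0}  new={0,1,4}  old={1,4}  +wl: 2,5,7
  step 11. node 0  ⊔preds={0,1,2,3,4}  new={0,1,2,3,4}  old={0,2,3,4}  +wl: 
  step 12. node 6  ⊔preds={0,1,2,3,4}  new={0,1,2,3,4}  stable
  step 13. node 2  ⊔preds={0,1,2,3,4}  new={0,1,2,3,4}  stable
  step 14. node 5  ⊔preds={0,1,2,3,4}  new={0,1,2}  stable
  step 15. node 7  ⊔preds={0,1,2,3,4}  new={0,1,2,4}  stable

Least fixpoint reached:
  node 0: {0,1,2,3,4}
  node 1: {0,1,2,3,4}
  node 2: {0,1,2,3,4}
  node 3: {0,1,4}
  node 4: {0}
  node 5: {0,1,2}
  node 6: {0,1,2,3,4}
  node 7: {0,1,2,4}

{0,1,2,3,4}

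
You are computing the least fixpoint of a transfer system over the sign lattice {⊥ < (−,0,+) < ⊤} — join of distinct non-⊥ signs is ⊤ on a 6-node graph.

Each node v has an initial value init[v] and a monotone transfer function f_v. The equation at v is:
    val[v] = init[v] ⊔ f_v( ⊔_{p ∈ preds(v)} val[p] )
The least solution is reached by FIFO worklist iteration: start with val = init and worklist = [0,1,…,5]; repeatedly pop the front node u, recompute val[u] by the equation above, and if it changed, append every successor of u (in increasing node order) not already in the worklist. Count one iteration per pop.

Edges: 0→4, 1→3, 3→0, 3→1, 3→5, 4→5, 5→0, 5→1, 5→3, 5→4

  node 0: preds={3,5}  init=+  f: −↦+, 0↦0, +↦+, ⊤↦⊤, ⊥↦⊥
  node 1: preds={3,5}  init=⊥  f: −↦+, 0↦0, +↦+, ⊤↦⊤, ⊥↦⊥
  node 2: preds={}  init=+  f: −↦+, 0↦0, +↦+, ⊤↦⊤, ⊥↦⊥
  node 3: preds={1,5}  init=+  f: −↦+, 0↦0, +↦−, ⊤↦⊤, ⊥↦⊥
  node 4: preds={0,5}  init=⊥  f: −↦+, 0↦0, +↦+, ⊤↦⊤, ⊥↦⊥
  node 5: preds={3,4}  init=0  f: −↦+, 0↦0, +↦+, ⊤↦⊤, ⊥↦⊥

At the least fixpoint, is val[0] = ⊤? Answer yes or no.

yes

Worklist (10 pops):
  #1 pop 0: in=⊤ → ⊤ (was +); enqueue []
  #2 pop 1: in=⊤ → ⊤ (was ⊥); enqueue []
  #3 pop 2: in=⊥ → + (no change)
  #4 pop 3: in=⊤ → ⊤ (was +); enqueue [0,1]
  #5 pop 4: in=⊤ → ⊤ (was ⊥); enqueue []
  #6 pop 5: in=⊤ → ⊤ (was 0); enqueue [3,4]
  #7 pop 0: in=⊤ → ⊤ (no change)
  #8 pop 1: in=⊤ → ⊤ (no change)
  #9 pop 3: in=⊤ → ⊤ (no change)
  #10 pop 4: in=⊤ → ⊤ (no change)

Fixpoint:
  val[0] = ⊤
  val[1] = ⊤
  val[2] = +
  val[3] = ⊤
  val[4] = ⊤
  val[5] = ⊤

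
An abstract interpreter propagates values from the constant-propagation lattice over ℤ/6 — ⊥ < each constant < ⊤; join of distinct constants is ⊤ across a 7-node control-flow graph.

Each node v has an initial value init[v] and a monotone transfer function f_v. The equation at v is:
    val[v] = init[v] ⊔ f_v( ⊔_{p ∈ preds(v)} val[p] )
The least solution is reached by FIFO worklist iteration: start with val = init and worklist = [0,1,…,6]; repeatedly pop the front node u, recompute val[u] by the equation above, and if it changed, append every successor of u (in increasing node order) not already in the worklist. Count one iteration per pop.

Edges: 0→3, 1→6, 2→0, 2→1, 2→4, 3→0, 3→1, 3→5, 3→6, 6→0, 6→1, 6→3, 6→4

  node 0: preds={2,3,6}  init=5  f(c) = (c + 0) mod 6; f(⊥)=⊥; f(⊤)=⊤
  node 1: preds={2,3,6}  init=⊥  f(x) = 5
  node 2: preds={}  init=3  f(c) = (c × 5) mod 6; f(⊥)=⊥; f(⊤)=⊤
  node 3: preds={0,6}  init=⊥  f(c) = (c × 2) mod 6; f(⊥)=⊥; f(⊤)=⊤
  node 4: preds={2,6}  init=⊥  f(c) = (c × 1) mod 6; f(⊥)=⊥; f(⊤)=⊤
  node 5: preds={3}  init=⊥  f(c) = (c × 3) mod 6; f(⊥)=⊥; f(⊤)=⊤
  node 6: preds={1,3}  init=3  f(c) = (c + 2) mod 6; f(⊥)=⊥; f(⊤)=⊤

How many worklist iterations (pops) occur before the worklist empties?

11

Worklist (11 pops):
  #1 pop 0: in=3 → ⊤ (was 5); enqueue []
  #2 pop 1: in=3 → 5 (was ⊥); enqueue []
  #3 pop 2: in=⊥ → 3 (no change)
  #4 pop 3: in=⊤ → ⊤ (was ⊥); enqueue [0,1]
  #5 pop 4: in=3 → 3 (was ⊥); enqueue []
  #6 pop 5: in=⊤ → ⊤ (was ⊥); enqueue []
  #7 pop 6: in=⊤ → ⊤ (was 3); enqueue [3,4]
  #8 pop 0: in=⊤ → ⊤ (no change)
  #9 pop 1: in=⊤ → 5 (no change)
  #10 pop 3: in=⊤ → ⊤ (no change)
  #11 pop 4: in=⊤ → ⊤ (was 3); enqueue []

Fixpoint:
  val[0] = ⊤
  val[1] = 5
  val[2] = 3
  val[3] = ⊤
  val[4] = ⊤
  val[5] = ⊤
  val[6] = ⊤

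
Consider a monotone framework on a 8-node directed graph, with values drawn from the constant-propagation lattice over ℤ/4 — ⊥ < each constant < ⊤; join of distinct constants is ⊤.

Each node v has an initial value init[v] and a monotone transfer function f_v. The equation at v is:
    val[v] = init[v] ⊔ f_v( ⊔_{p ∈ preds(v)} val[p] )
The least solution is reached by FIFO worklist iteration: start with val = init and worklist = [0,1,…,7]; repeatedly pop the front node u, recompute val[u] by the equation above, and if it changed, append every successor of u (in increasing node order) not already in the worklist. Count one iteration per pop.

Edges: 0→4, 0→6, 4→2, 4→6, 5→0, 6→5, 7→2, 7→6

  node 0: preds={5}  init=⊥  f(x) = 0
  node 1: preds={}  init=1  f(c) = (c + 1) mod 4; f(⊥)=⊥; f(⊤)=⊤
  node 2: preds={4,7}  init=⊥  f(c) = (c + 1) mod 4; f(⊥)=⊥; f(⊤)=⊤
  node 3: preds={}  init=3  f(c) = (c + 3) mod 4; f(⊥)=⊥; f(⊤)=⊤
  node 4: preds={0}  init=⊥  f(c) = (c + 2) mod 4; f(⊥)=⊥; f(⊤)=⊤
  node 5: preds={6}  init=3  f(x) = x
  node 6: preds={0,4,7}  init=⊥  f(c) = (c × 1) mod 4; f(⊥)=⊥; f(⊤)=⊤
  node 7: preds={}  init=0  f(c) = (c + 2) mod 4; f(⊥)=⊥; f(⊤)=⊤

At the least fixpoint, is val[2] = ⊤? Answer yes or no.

yes

Worklist (11 pops):
  #1 pop 0: in=3 → 0 (was ⊥); enqueue []
  #2 pop 1: in=⊥ → 1 (no change)
  #3 pop 2: in=0 → 1 (was ⊥); enqueue []
  #4 pop 3: in=⊥ → 3 (no change)
  #5 pop 4: in=0 → 2 (was ⊥); enqueue [2]
  #6 pop 5: in=⊥ → 3 (no change)
  #7 pop 6: in=⊤ → ⊤ (was ⊥); enqueue [5]
  #8 pop 7: in=⊥ → 0 (no change)
  #9 pop 2: in=⊤ → ⊤ (was 1); enqueue []
  #10 pop 5: in=⊤ → ⊤ (was 3); enqueue [0]
  #11 pop 0: in=⊤ → 0 (no change)

Fixpoint:
  val[0] = 0
  val[1] = 1
  val[2] = ⊤
  val[3] = 3
  val[4] = 2
  val[5] = ⊤
  val[6] = ⊤
  val[7] = 0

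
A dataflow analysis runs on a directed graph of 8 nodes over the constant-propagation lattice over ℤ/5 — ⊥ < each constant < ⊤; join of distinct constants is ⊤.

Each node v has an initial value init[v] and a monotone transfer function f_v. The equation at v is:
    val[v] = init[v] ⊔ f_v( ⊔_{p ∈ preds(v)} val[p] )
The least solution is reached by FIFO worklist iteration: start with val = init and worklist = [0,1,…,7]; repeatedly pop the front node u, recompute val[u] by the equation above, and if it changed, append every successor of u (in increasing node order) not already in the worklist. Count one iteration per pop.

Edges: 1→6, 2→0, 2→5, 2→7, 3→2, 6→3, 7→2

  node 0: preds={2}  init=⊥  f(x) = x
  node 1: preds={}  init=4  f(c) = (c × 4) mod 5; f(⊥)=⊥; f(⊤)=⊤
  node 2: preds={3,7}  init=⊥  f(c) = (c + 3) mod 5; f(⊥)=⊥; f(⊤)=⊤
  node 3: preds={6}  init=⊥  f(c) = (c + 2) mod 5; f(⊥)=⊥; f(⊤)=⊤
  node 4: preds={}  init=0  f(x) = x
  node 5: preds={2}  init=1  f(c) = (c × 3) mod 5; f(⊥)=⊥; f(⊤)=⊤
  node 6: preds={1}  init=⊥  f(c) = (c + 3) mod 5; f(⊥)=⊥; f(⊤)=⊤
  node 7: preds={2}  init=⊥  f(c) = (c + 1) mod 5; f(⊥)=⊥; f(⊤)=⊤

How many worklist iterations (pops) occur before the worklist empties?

18

Worklist (18 pops):
  #1 pop 0: in=⊥ → ⊥ (no change)
  #2 pop 1: in=⊥ → 4 (no change)
  #3 pop 2: in=⊥ → ⊥ (no change)
  #4 pop 3: in=⊥ → ⊥ (no change)
  #5 pop 4: in=⊥ → 0 (no change)
  #6 pop 5: in=⊥ → 1 (no change)
  #7 pop 6: in=4 → 2 (was ⊥); enqueue [3]
  #8 pop 7: in=⊥ → ⊥ (no change)
  #9 pop 3: in=2 → 4 (was ⊥); enqueue [2]
  #10 pop 2: in=4 → 2 (was ⊥); enqueue [0,5,7]
  #11 pop 0: in=2 → 2 (was ⊥); enqueue []
  #12 pop 5: in=2 → 1 (no change)
  #13 pop 7: in=2 → 3 (was ⊥); enqueue [2]
  #14 pop 2: in=⊤ → ⊤ (was 2); enqueue [0,5,7]
  #15 pop 0: in=⊤ → ⊤ (was 2); enqueue []
  #16 pop 5: in=⊤ → ⊤ (was 1); enqueue []
  #17 pop 7: in=⊤ → ⊤ (was 3); enqueue [2]
  #18 pop 2: in=⊤ → ⊤ (no change)

Fixpoint:
  val[0] = ⊤
  val[1] = 4
  val[2] = ⊤
  val[3] = 4
  val[4] = 0
  val[5] = ⊤
  val[6] = 2
  val[7] = ⊤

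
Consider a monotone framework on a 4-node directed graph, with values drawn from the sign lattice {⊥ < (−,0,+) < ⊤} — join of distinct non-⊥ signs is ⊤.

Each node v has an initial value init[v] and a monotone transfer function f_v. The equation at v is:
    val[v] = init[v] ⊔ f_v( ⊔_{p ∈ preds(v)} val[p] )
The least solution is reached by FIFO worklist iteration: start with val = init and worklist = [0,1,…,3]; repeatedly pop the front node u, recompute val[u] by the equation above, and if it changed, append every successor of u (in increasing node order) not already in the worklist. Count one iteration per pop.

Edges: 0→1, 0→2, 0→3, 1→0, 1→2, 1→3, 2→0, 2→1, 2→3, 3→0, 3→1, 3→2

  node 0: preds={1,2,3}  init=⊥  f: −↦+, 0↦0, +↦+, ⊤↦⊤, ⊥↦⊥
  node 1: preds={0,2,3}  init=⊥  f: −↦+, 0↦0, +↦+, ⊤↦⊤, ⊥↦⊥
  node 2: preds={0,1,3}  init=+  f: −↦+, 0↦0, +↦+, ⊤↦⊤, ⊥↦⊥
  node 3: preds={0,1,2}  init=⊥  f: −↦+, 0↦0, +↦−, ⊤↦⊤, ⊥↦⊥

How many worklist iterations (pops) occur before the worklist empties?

11

Worklist (11 pops):
  #1 pop 0: in=+ → + (was ⊥); enqueue []
  #2 pop 1: in=+ → + (was ⊥); enqueue [0]
  #3 pop 2: in=+ → + (no change)
  #4 pop 3: in=+ → − (was ⊥); enqueue [1,2]
  #5 pop 0: in=⊤ → ⊤ (was +); enqueue [3]
  #6 pop 1: in=⊤ → ⊤ (was +); enqueue [0]
  #7 pop 2: in=⊤ → ⊤ (was +); enqueue [1]
  #8 pop 3: in=⊤ → ⊤ (was −); enqueue [2]
  #9 pop 0: in=⊤ → ⊤ (no change)
  #10 pop 1: in=⊤ → ⊤ (no change)
  #11 pop 2: in=⊤ → ⊤ (no change)

Fixpoint:
  val[0] = ⊤
  val[1] = ⊤
  val[2] = ⊤
  val[3] = ⊤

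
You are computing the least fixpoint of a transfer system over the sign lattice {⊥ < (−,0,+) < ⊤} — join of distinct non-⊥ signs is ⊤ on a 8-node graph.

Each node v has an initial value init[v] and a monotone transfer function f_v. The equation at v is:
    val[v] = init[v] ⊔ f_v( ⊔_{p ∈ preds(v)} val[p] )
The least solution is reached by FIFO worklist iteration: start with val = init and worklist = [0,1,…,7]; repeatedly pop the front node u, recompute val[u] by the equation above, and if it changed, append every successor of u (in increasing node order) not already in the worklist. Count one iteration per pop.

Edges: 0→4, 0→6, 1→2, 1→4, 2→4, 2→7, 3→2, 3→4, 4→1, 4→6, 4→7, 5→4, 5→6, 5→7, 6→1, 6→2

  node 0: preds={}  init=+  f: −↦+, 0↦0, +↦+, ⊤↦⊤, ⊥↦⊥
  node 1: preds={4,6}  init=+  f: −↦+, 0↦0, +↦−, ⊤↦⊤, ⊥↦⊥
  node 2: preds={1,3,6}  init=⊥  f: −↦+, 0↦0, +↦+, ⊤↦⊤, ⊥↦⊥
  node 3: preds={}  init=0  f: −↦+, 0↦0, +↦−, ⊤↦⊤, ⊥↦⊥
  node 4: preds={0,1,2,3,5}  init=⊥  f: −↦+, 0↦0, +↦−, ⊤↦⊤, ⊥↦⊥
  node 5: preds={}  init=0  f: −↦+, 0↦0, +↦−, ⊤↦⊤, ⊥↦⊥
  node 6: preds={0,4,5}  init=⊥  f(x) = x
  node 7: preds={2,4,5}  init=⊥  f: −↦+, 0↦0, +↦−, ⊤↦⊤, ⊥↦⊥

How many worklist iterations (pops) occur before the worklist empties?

Trace (11 dequeues):
  [1] u=0 | in ⊥ | out + | ==
  [2] u=1 | in ⊥ | out + | ==
  [3] u=2 | in ⊤ | out ⊤ | prev ⊥ | push {}
  [4] u=3 | in ⊥ | out 0 | ==
  [5] u=4 | in ⊤ | out ⊤ | prev ⊥ | push {1}
  [6] u=5 | in ⊥ | out 0 | ==
  [7] u=6 | in ⊤ | out ⊤ | prev ⊥ | push {2}
  [8] u=7 | in ⊤ | out ⊤ | prev ⊥ | push {}
  [9] u=1 | in ⊤ | out ⊤ | prev + | push {4}
  [10] u=2 | in ⊤ | out ⊤ | ==
  [11] u=4 | in ⊤ | out ⊤ | ==

Converged values:
  [0] +
  [1] ⊤
  [2] ⊤
  [3] 0
  [4] ⊤
  [5] 0
  [6] ⊤
  [7] ⊤

11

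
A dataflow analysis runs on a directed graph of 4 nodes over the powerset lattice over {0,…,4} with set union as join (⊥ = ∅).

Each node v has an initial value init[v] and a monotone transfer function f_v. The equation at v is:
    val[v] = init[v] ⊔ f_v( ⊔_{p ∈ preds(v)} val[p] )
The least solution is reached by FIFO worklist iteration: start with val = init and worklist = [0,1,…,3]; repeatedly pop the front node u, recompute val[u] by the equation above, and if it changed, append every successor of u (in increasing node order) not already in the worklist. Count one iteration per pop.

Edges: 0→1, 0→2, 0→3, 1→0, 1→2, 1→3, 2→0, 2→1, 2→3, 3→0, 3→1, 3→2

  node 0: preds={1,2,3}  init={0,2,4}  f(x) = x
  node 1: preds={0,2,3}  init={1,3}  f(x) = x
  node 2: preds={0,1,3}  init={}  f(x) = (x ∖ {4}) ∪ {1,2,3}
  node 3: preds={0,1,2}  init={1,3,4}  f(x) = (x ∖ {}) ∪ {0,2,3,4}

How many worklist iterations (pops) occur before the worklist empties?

Iteration log — 7 steps:
  step 1. node 0  ⊔preds={1,3,4}  new={0,1,2,3,4}  old={0,2,4}  +wl: 
  step 2. node 1  ⊔preds={0,1,2,3,4}  new={0,1,2,3,4}  old={1,3}  +wl: 0
  step 3. node 2  ⊔preds={0,1,2,3,4}  new={0,1,2,3}  old={}  +wl: 1
  step 4. node 3  ⊔preds={0,1,2,3,4}  new={0,1,2,3,4}  old={1,3,4}  +wl: 2
  step 5. node 0  ⊔preds={0,1,2,3,4}  new={0,1,2,3,4}  stable
  step 6. node 1  ⊔preds={0,1,2,3,4}  new={0,1,2,3,4}  stable
  step 7. node 2  ⊔preds={0,1,2,3,4}  new={0,1,2,3}  stable

Least fixpoint reached:
  node 0: {0,1,2,3,4}
  node 1: {0,1,2,3,4}
  node 2: {0,1,2,3}
  node 3: {0,1,2,3,4}

7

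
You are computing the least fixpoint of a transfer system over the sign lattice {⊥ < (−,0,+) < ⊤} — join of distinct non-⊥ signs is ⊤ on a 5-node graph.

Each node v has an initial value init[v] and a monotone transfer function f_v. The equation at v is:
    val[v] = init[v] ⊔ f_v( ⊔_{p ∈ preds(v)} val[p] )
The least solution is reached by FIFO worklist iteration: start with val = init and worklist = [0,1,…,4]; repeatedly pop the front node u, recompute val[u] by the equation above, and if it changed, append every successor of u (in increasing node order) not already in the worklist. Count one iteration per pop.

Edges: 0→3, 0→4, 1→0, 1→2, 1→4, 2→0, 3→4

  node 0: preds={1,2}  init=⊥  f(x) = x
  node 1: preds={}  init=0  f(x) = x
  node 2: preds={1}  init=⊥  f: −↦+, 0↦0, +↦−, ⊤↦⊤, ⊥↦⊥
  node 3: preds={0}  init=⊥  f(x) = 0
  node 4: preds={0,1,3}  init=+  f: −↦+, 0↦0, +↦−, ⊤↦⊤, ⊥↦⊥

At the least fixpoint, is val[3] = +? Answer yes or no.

no

Iteration log — 6 steps:
  step 1. node 0  ⊔preds=0  new=0  old=⊥  +wl: 
  step 2. node 1  ⊔preds=⊥  new=0  stable
  step 3. node 2  ⊔preds=0  new=0  old=⊥  +wl: 0
  step 4. node 3  ⊔preds=0  new=0  old=⊥  +wl: 
  step 5. node 4  ⊔preds=0  new=⊤  old=+  +wl: 
  step 6. node 0  ⊔preds=0  new=0  stable

Least fixpoint reached:
  node 0: 0
  node 1: 0
  node 2: 0
  node 3: 0
  node 4: ⊤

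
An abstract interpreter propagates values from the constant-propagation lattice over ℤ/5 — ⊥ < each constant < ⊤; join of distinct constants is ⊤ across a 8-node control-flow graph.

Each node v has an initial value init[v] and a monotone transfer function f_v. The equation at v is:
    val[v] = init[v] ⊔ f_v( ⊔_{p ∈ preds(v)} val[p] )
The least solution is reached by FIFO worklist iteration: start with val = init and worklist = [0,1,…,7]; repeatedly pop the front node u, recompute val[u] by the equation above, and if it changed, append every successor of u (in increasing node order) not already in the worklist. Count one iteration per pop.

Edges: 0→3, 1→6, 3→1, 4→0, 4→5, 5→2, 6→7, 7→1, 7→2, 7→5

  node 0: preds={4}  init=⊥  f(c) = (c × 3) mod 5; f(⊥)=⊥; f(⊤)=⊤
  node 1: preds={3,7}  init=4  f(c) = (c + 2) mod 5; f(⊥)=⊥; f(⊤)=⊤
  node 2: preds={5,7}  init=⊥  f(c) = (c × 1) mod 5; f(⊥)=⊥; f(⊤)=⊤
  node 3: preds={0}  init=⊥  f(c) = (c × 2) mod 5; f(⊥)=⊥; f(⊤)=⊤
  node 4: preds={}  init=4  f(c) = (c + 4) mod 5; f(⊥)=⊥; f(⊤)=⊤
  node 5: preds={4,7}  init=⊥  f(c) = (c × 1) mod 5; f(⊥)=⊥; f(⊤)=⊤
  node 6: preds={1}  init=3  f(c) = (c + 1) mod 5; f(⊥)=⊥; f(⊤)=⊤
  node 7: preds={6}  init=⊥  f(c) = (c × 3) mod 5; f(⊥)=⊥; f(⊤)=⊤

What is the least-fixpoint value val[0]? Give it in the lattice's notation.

2

Iteration log — 13 steps:
  step 1. node 0  ⊔preds=4  new=2  old=⊥  +wl: 
  step 2. node 1  ⊔preds=⊥  new=4  stable
  step 3. node 2  ⊔preds=⊥  new=⊥  stable
  step 4. node 3  ⊔preds=2  new=4  old=⊥  +wl: 1
  step 5. node 4  ⊔preds=⊥  new=4  stable
  step 6. node 5  ⊔preds=4  new=4  old=⊥  +wl: 2
  step 7. node 6  ⊔preds=4  new=⊤  old=3  +wl: 
  step 8. node 7  ⊔preds=⊤  new=⊤  old=⊥  +wl: 5
  step 9. node 1  ⊔preds=⊤  new=⊤  old=4  +wl: 6
  step 10. node 2  ⊔preds=⊤  new=⊤  old=⊥  +wl: 
  step 11. node 5  ⊔preds=⊤  new=⊤  old=4  +wl: 2
  step 12. node 6  ⊔preds=⊤  new=⊤  stable
  step 13. node 2  ⊔preds=⊤  new=⊤  stable

Least fixpoint reached:
  node 0: 2
  node 1: ⊤
  node 2: ⊤
  node 3: 4
  node 4: 4
  node 5: ⊤
  node 6: ⊤
  node 7: ⊤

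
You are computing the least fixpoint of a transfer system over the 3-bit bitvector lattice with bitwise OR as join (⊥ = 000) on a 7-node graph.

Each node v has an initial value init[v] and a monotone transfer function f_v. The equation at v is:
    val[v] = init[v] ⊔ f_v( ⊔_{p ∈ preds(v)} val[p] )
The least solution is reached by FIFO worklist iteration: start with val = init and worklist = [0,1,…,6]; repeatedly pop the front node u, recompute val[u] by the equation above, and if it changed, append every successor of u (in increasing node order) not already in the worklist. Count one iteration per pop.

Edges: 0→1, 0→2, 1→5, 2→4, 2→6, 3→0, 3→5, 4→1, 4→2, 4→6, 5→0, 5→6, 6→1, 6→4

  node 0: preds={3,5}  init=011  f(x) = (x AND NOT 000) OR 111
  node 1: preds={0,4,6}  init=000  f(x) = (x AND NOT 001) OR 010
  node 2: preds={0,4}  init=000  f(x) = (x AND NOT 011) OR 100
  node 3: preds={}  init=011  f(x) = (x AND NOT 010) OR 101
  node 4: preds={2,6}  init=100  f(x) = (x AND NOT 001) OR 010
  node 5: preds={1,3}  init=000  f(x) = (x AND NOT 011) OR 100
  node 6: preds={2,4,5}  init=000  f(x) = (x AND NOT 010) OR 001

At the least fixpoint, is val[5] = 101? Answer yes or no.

no

Worklist (11 pops):
  #1 pop 0: in=011 → 111 (was 011); enqueue []
  #2 pop 1: in=111 → 110 (was 000); enqueue []
  #3 pop 2: in=111 → 100 (was 000); enqueue []
  #4 pop 3: in=000 → 111 (was 011); enqueue [0]
  #5 pop 4: in=100 → 110 (was 100); enqueue [1,2]
  #6 pop 5: in=111 → 100 (was 000); enqueue []
  #7 pop 6: in=110 → 101 (was 000); enqueue [4]
  #8 pop 0: in=111 → 111 (no change)
  #9 pop 1: in=111 → 110 (no change)
  #10 pop 2: in=111 → 100 (no change)
  #11 pop 4: in=101 → 110 (no change)

Fixpoint:
  val[0] = 111
  val[1] = 110
  val[2] = 100
  val[3] = 111
  val[4] = 110
  val[5] = 100
  val[6] = 101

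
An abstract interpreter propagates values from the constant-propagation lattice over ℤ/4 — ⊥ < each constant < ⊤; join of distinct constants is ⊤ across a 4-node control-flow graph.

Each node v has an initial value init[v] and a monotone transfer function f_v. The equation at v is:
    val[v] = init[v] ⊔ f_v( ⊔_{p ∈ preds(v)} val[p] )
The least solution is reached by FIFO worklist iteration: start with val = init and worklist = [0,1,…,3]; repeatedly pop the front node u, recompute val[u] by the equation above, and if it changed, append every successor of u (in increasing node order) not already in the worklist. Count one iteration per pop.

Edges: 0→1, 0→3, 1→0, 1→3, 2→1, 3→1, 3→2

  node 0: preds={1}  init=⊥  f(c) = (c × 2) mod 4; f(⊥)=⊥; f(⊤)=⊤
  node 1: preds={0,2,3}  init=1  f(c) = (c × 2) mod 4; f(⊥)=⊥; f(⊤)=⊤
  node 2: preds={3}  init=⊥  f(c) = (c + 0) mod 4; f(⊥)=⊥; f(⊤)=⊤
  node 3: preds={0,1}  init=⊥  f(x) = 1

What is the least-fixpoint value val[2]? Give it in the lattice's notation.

Worklist (9 pops):
  #1 pop 0: in=1 → 2 (was ⊥); enqueue []
  #2 pop 1: in=2 → ⊤ (was 1); enqueue [0]
  #3 pop 2: in=⊥ → ⊥ (no change)
  #4 pop 3: in=⊤ → 1 (was ⊥); enqueue [1,2]
  #5 pop 0: in=⊤ → ⊤ (was 2); enqueue [3]
  #6 pop 1: in=⊤ → ⊤ (no change)
  #7 pop 2: in=1 → 1 (was ⊥); enqueue [1]
  #8 pop 3: in=⊤ → 1 (no change)
  #9 pop 1: in=⊤ → ⊤ (no change)

Fixpoint:
  val[0] = ⊤
  val[1] = ⊤
  val[2] = 1
  val[3] = 1

1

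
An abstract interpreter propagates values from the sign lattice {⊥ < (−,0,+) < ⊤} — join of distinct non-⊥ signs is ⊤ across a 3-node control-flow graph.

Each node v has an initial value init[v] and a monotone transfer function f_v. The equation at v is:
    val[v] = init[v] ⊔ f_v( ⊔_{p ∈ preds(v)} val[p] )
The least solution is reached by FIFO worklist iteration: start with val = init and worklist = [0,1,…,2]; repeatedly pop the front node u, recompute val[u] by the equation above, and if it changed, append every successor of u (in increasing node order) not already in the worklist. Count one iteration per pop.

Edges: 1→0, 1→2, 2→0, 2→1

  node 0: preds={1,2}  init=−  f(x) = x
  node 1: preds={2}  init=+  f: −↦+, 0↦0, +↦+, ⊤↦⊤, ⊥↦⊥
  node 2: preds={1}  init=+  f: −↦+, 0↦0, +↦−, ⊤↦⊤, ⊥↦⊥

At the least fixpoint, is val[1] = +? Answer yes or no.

Iteration log — 7 steps:
  step 1. node 0  ⊔preds=+  new=⊤  old=−  +wl: 
  step 2. node 1  ⊔preds=+  new=+  stable
  step 3. node 2  ⊔preds=+  new=⊤  old=+  +wl: 0,1
  step 4. node 0  ⊔preds=⊤  new=⊤  stable
  step 5. node 1  ⊔preds=⊤  new=⊤  old=+  +wl: 0,2
  step 6. node 0  ⊔preds=⊤  new=⊤  stable
  step 7. node 2  ⊔preds=⊤  new=⊤  stable

Least fixpoint reached:
  node 0: ⊤
  node 1: ⊤
  node 2: ⊤

no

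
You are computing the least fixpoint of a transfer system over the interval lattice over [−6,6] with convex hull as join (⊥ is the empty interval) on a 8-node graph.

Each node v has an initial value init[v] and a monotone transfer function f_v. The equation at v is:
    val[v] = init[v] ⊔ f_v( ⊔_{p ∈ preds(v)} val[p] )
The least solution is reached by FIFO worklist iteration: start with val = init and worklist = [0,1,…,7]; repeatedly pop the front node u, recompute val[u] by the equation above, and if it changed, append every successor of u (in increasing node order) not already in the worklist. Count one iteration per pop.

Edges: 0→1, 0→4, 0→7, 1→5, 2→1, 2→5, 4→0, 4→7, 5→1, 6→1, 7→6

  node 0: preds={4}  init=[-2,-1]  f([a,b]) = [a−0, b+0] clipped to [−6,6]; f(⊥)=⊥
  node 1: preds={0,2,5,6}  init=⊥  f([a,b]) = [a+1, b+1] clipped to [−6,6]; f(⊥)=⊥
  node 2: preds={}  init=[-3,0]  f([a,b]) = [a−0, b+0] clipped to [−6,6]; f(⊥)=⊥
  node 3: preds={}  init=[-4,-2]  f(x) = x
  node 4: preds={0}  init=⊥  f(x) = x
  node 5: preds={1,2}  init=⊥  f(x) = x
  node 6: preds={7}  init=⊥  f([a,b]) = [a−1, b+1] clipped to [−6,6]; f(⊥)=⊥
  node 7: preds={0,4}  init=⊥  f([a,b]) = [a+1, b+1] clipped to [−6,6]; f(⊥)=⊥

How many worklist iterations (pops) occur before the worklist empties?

21

Iteration log — 21 steps:
  step 1. node 0  ⊔preds=⊥  new=[-2,-1]  stable
  step 2. node 1  ⊔preds=[-3,0]  new=[-2,1]  old=⊥  +wl: 
  step 3. node 2  ⊔preds=⊥  new=[-3,0]  stable
  step 4. node 3  ⊔preds=⊥  new=[-4,-2]  stable
  step 5. node 4  ⊔preds=[-2,-1]  new=[-2,-1]  old=⊥  +wl: 0
  step 6. node 5  ⊔preds=[-3,1]  new=[-3,1]  old=⊥  +wl: 1
  step 7. node 6  ⊔preds=⊥  new=⊥  stable
  step 8. node 7  ⊔preds=[-2,-1]  new=[-1,0]  old=⊥  +wl: 6
  step 9. node 0  ⊔preds=[-2,-1]  new=[-2,-1]  stable
  step 10. node 1  ⊔preds=[-3,1]  new=[-2,2]  old=[-2,1]  +wl: 5
  step 11. node 6  ⊔preds=[-1,0]  new=[-2,1]  old=⊥  +wl: 1
  step 12. node 5  ⊔preds=[-3,2]  new=[-3,2]  old=[-3,1]  +wl: 
  step 13. node 1  ⊔preds=[-3,2]  new=[-2,3]  old=[-2,2]  +wl: 5
  step 14. node 5  ⊔preds=[-3,3]  new=[-3,3]  old=[-3,2]  +wl: 1
  step 15. node 1  ⊔preds=[-3,3]  new=[-2,4]  old=[-2,3]  +wl: 5
  step 16. node 5  ⊔preds=[-3,4]  new=[-3,4]  old=[-3,3]  +wl: 1
  step 17. node 1  ⊔preds=[-3,4]  new=[-2,5]  old=[-2,4]  +wl: 5
  step 18. node 5  ⊔preds=[-3,5]  new=[-3,5]  old=[-3,4]  +wl: 1
  step 19. node 1  ⊔preds=[-3,5]  new=[-2,6]  old=[-2,5]  +wl: 5
  step 20. node 5  ⊔preds=[-3,6]  new=[-3,6]  old=[-3,5]  +wl: 1
  step 21. node 1  ⊔preds=[-3,6]  new=[-2,6]  stable

Least fixpoint reached:
  node 0: [-2,-1]
  node 1: [-2,6]
  node 2: [-3,0]
  node 3: [-4,-2]
  node 4: [-2,-1]
  node 5: [-3,6]
  node 6: [-2,1]
  node 7: [-1,0]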